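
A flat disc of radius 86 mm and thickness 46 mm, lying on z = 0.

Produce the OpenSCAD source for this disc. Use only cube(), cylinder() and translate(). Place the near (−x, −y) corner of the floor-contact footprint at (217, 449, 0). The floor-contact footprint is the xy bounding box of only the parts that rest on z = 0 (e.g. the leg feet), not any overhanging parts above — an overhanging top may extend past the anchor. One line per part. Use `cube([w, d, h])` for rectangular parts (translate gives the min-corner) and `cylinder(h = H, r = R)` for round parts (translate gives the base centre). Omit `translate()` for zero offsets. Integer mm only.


translate([303, 535, 0]) cylinder(h = 46, r = 86);


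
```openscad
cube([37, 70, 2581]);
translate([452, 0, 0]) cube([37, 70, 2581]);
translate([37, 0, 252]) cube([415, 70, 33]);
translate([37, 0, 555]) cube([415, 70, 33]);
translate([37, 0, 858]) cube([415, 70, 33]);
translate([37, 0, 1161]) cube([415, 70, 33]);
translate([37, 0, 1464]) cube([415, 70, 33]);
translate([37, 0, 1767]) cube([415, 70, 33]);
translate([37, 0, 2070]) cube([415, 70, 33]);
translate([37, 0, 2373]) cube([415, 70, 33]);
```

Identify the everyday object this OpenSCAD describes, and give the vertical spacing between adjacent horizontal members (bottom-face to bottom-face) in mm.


A ladder. The rung spacing is 303 mm.

Two tall 37×70 posts with 8 short bars between them — a ladder. Adjacent rungs sit at z = 252 and z = 555, so the spacing is 555 − 252 = 303 mm.


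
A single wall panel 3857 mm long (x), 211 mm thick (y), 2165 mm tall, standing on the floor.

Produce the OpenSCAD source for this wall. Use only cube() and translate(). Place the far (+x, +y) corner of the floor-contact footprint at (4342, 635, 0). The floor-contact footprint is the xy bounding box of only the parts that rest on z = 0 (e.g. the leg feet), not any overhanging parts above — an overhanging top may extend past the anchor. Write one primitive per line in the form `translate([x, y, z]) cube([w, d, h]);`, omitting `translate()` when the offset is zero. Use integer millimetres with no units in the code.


translate([485, 424, 0]) cube([3857, 211, 2165]);


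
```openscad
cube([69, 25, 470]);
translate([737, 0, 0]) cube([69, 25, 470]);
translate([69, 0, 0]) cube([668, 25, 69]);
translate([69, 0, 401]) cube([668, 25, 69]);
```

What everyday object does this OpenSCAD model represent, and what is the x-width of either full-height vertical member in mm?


A picture frame. The border width is 69 mm.

Four thin pieces enclosing a rectangular opening — a picture frame. The two full-height stiles are 470 mm tall; the top rail sits at z = 401 and is 69 mm tall, so the border above the opening is 470 − 401 = 69 mm, matching the stile x-width.


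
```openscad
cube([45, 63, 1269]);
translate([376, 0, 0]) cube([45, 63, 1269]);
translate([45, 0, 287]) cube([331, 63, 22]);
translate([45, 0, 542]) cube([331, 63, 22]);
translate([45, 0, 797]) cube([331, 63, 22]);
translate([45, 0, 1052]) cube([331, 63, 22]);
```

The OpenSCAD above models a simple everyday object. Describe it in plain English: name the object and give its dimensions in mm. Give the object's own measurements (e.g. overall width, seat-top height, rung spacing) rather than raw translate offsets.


A straight ladder. Two 45×63 mm vertical rails, 1269 mm tall, stand 421 mm apart (outside-to-outside) with their front faces coplanar on the −y side. 4 rungs, each 63 mm deep and 22 mm tall, span between the inner faces of the rails, front faces flush with the rails. The lowest rung's underside is at z = 287 mm and rungs are spaced 255 mm apart (underside to underside).


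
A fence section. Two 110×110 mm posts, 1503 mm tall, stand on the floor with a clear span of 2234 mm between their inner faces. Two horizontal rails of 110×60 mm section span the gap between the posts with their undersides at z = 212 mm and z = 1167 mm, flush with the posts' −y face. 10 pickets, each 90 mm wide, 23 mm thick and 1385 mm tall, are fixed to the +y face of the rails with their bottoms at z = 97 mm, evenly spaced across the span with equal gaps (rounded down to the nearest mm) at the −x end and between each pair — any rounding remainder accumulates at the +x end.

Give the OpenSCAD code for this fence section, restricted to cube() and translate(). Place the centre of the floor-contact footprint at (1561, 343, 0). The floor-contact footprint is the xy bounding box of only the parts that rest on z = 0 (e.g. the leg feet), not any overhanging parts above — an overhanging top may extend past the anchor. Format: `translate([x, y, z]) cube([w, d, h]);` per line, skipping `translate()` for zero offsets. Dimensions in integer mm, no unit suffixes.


translate([334, 288, 0]) cube([110, 110, 1503]);
translate([2678, 288, 0]) cube([110, 110, 1503]);
translate([444, 288, 212]) cube([2234, 110, 60]);
translate([444, 288, 1167]) cube([2234, 110, 60]);
translate([565, 398, 97]) cube([90, 23, 1385]);
translate([776, 398, 97]) cube([90, 23, 1385]);
translate([987, 398, 97]) cube([90, 23, 1385]);
translate([1198, 398, 97]) cube([90, 23, 1385]);
translate([1409, 398, 97]) cube([90, 23, 1385]);
translate([1620, 398, 97]) cube([90, 23, 1385]);
translate([1831, 398, 97]) cube([90, 23, 1385]);
translate([2042, 398, 97]) cube([90, 23, 1385]);
translate([2253, 398, 97]) cube([90, 23, 1385]);
translate([2464, 398, 97]) cube([90, 23, 1385]);


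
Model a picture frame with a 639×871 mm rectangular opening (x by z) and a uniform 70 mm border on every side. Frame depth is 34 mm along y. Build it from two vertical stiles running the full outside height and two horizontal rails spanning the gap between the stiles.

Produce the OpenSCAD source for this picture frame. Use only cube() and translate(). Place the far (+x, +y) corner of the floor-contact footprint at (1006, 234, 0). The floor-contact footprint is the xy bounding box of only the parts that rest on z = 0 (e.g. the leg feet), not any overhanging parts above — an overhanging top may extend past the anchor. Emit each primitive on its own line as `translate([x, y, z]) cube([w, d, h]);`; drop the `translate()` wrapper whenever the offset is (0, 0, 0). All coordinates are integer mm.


translate([227, 200, 0]) cube([70, 34, 1011]);
translate([936, 200, 0]) cube([70, 34, 1011]);
translate([297, 200, 0]) cube([639, 34, 70]);
translate([297, 200, 941]) cube([639, 34, 70]);


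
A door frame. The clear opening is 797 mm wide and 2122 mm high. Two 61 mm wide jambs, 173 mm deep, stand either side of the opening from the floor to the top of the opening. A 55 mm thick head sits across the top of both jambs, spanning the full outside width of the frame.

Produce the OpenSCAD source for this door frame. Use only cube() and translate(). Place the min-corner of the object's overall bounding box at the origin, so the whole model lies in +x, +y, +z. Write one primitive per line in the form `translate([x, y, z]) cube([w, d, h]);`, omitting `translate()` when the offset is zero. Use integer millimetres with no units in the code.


cube([61, 173, 2122]);
translate([858, 0, 0]) cube([61, 173, 2122]);
translate([0, 0, 2122]) cube([919, 173, 55]);


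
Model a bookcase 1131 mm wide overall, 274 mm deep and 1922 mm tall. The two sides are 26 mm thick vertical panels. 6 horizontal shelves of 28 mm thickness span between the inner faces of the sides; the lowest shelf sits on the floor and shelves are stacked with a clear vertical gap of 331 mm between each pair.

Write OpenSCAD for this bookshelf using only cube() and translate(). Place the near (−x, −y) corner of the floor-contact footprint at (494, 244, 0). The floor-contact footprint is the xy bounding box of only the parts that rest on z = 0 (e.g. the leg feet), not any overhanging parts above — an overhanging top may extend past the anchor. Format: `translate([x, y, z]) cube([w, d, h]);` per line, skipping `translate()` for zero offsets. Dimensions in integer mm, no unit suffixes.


translate([494, 244, 0]) cube([26, 274, 1922]);
translate([1599, 244, 0]) cube([26, 274, 1922]);
translate([520, 244, 0]) cube([1079, 274, 28]);
translate([520, 244, 359]) cube([1079, 274, 28]);
translate([520, 244, 718]) cube([1079, 274, 28]);
translate([520, 244, 1077]) cube([1079, 274, 28]);
translate([520, 244, 1436]) cube([1079, 274, 28]);
translate([520, 244, 1795]) cube([1079, 274, 28]);


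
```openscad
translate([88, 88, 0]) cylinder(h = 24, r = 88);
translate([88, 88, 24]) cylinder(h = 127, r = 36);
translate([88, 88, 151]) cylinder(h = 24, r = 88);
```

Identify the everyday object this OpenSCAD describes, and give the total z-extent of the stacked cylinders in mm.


A spool. The overall height is 175 mm.

Three coaxial cylinders, large–small–large — a spool. Two 24 mm flanges and a 127 mm core give 24 + 127 + 24 = 175 mm.


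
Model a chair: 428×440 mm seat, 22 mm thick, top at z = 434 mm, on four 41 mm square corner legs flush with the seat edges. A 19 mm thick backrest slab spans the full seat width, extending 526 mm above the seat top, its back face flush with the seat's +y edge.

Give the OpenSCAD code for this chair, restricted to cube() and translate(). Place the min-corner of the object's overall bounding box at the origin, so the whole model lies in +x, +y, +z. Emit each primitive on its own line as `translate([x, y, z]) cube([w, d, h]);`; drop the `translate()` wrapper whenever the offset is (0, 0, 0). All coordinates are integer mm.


translate([0, 0, 412]) cube([428, 440, 22]);
cube([41, 41, 412]);
translate([387, 0, 0]) cube([41, 41, 412]);
translate([0, 399, 0]) cube([41, 41, 412]);
translate([387, 399, 0]) cube([41, 41, 412]);
translate([0, 421, 434]) cube([428, 19, 526]);


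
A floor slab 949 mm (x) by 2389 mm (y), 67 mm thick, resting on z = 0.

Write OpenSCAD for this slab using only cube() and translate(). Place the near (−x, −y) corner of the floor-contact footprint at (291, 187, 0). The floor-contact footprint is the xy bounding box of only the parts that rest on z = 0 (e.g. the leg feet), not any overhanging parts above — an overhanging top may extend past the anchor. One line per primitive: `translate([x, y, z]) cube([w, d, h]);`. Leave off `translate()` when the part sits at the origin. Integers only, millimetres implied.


translate([291, 187, 0]) cube([949, 2389, 67]);


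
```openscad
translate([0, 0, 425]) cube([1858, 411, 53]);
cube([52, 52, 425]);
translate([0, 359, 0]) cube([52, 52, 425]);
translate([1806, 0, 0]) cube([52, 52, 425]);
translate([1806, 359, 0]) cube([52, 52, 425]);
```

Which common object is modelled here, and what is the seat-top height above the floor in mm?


A bench. The seat-top height is 478 mm.

A long slab on four corner posts — a bench. The slab sits at z = 425 with thickness 53, so the top is 425 + 53 = 478 mm.


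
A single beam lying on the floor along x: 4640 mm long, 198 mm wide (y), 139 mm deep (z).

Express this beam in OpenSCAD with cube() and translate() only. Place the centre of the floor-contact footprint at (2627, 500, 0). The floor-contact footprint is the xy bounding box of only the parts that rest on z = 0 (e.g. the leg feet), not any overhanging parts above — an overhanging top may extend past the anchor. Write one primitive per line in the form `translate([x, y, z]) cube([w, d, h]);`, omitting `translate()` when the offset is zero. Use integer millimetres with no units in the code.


translate([307, 401, 0]) cube([4640, 198, 139]);


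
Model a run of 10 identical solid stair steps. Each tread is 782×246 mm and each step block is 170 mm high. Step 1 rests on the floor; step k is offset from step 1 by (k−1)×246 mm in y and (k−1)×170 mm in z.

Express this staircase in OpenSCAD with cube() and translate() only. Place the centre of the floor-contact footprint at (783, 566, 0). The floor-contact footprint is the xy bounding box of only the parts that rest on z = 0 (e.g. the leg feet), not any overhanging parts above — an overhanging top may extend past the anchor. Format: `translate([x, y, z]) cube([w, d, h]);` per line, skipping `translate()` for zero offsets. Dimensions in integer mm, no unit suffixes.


translate([392, 443, 0]) cube([782, 246, 170]);
translate([392, 689, 170]) cube([782, 246, 170]);
translate([392, 935, 340]) cube([782, 246, 170]);
translate([392, 1181, 510]) cube([782, 246, 170]);
translate([392, 1427, 680]) cube([782, 246, 170]);
translate([392, 1673, 850]) cube([782, 246, 170]);
translate([392, 1919, 1020]) cube([782, 246, 170]);
translate([392, 2165, 1190]) cube([782, 246, 170]);
translate([392, 2411, 1360]) cube([782, 246, 170]);
translate([392, 2657, 1530]) cube([782, 246, 170]);


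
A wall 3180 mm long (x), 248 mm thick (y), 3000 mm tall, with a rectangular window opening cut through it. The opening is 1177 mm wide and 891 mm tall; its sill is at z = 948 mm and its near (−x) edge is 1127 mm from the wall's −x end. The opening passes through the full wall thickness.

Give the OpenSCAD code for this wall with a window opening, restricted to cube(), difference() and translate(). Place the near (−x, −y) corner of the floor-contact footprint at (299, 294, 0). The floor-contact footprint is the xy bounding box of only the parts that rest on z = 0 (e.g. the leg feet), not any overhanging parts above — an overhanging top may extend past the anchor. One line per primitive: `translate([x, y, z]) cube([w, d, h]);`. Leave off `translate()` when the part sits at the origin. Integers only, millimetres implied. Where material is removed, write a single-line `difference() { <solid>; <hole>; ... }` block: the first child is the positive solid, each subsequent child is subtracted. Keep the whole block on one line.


difference() { translate([299, 294, 0]) cube([3180, 248, 3000]); translate([1426, 294, 948]) cube([1177, 248, 891]); }


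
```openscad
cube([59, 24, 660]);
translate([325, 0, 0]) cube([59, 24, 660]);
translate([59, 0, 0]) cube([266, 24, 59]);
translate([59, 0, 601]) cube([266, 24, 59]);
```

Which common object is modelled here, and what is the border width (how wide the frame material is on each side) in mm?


A picture frame. The border width is 59 mm.

Four thin pieces enclosing a rectangular opening — a picture frame. The two full-height stiles are 660 mm tall; the top rail sits at z = 601 and is 59 mm tall, so the border above the opening is 660 − 601 = 59 mm, matching the stile x-width.


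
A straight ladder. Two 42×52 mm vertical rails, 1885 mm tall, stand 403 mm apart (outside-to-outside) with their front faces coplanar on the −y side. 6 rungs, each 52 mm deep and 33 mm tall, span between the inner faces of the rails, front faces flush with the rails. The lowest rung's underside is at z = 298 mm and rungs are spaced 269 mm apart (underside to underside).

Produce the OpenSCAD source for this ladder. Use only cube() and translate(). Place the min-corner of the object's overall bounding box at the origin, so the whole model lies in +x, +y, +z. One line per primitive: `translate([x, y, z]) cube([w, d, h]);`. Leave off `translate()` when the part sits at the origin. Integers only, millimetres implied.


cube([42, 52, 1885]);
translate([361, 0, 0]) cube([42, 52, 1885]);
translate([42, 0, 298]) cube([319, 52, 33]);
translate([42, 0, 567]) cube([319, 52, 33]);
translate([42, 0, 836]) cube([319, 52, 33]);
translate([42, 0, 1105]) cube([319, 52, 33]);
translate([42, 0, 1374]) cube([319, 52, 33]);
translate([42, 0, 1643]) cube([319, 52, 33]);


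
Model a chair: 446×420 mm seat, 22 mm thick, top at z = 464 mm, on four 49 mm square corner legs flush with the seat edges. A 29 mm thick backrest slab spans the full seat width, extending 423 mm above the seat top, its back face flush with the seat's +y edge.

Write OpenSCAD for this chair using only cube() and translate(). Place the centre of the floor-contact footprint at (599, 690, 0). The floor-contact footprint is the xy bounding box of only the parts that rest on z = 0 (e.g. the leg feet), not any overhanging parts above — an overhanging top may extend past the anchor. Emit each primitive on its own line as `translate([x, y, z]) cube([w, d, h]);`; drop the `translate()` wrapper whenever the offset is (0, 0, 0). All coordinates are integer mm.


// leg_h = 464 - 22 = 442
translate([376, 480, 442]) cube([446, 420, 22]);
translate([376, 480, 0]) cube([49, 49, 442]);
translate([773, 480, 0]) cube([49, 49, 442]);
translate([376, 851, 0]) cube([49, 49, 442]);
translate([773, 851, 0]) cube([49, 49, 442]);
translate([376, 871, 464]) cube([446, 29, 423]);


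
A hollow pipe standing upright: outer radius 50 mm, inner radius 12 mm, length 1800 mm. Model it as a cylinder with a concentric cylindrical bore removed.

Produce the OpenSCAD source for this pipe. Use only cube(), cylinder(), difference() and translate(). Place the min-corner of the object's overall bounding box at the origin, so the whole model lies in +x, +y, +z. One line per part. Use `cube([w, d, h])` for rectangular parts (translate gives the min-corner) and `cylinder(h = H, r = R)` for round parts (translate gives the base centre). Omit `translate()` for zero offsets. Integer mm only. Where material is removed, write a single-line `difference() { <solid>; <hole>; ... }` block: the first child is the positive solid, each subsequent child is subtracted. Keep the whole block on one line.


difference() { translate([50, 50, 0]) cylinder(h = 1800, r = 50); translate([50, 50, 0]) cylinder(h = 1800, r = 12); }


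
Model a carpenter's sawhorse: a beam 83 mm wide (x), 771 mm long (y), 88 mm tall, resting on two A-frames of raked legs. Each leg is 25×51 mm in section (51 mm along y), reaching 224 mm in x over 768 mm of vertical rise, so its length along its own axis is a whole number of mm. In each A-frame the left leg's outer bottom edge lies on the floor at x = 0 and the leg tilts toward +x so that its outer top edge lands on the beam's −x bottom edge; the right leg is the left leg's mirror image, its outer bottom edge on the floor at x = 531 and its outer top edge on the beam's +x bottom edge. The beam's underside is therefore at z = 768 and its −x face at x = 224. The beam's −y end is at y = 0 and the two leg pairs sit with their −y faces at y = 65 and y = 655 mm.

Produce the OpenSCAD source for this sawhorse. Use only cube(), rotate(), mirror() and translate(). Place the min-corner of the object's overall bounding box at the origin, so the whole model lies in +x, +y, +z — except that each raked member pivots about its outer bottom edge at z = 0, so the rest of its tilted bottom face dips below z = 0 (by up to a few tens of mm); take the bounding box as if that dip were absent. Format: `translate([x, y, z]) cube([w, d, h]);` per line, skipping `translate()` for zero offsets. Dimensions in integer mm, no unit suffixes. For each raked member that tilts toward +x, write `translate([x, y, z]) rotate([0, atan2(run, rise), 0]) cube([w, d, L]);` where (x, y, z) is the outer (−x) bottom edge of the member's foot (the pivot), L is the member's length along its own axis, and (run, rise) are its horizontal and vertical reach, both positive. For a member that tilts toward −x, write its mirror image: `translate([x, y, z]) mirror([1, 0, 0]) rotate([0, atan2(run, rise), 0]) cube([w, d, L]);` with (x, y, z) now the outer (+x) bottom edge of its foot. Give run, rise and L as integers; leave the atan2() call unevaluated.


translate([224, 0, 768]) cube([83, 771, 88]);
translate([0, 65, 0]) rotate([0, atan2(224, 768), 0]) cube([25, 51, 800]);
translate([531, 65, 0]) mirror([1, 0, 0]) rotate([0, atan2(224, 768), 0]) cube([25, 51, 800]);
translate([0, 655, 0]) rotate([0, atan2(224, 768), 0]) cube([25, 51, 800]);
translate([531, 655, 0]) mirror([1, 0, 0]) rotate([0, atan2(224, 768), 0]) cube([25, 51, 800]);


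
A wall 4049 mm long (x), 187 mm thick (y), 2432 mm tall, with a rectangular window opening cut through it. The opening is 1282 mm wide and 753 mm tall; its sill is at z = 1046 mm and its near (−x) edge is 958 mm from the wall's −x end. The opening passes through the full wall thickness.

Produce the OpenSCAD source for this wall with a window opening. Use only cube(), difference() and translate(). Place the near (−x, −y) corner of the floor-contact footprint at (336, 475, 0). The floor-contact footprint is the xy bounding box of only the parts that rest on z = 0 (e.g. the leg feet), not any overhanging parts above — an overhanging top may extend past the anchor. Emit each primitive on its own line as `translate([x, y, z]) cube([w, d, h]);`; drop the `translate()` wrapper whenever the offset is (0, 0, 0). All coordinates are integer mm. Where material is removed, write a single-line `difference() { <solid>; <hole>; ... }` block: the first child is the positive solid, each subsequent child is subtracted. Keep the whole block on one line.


difference() { translate([336, 475, 0]) cube([4049, 187, 2432]); translate([1294, 475, 1046]) cube([1282, 187, 753]); }


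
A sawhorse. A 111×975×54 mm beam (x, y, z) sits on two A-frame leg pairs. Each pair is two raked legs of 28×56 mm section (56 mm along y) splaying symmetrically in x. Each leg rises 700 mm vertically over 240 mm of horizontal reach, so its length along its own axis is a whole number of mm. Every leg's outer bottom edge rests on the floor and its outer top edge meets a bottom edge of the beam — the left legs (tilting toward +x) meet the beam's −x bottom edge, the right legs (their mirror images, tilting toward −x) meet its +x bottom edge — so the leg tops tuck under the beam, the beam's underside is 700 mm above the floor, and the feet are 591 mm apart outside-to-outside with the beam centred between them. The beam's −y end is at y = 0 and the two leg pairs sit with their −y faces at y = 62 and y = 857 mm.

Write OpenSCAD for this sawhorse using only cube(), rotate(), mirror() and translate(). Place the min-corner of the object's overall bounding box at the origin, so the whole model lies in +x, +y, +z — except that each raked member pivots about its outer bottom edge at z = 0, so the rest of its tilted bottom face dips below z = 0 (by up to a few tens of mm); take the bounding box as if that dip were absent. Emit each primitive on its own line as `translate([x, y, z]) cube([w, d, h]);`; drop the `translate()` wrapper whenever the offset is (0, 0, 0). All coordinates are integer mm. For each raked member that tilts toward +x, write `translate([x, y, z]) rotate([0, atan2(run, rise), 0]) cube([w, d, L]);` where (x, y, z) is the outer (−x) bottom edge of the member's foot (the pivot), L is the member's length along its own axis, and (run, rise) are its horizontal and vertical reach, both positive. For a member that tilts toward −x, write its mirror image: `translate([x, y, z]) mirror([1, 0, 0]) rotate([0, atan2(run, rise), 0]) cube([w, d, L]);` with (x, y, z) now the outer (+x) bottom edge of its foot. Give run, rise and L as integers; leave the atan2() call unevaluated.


translate([240, 0, 700]) cube([111, 975, 54]);
translate([0, 62, 0]) rotate([0, atan2(240, 700), 0]) cube([28, 56, 740]);
translate([591, 62, 0]) mirror([1, 0, 0]) rotate([0, atan2(240, 700), 0]) cube([28, 56, 740]);
translate([0, 857, 0]) rotate([0, atan2(240, 700), 0]) cube([28, 56, 740]);
translate([591, 857, 0]) mirror([1, 0, 0]) rotate([0, atan2(240, 700), 0]) cube([28, 56, 740]);


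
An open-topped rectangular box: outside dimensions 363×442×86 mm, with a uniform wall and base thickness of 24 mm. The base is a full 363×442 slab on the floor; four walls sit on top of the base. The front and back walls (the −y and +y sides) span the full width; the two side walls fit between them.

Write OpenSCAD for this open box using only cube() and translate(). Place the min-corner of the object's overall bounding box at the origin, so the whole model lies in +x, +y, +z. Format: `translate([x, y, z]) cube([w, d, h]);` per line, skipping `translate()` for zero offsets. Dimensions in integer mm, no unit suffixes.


cube([363, 442, 24]);
translate([0, 0, 24]) cube([363, 24, 62]);
translate([0, 418, 24]) cube([363, 24, 62]);
translate([0, 24, 24]) cube([24, 394, 62]);
translate([339, 24, 24]) cube([24, 394, 62]);


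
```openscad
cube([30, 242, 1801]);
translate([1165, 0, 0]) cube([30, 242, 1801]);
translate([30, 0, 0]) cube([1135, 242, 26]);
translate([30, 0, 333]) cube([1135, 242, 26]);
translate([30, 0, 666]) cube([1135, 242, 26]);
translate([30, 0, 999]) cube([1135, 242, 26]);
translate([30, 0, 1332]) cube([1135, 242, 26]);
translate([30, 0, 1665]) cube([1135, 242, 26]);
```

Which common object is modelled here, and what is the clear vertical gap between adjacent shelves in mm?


A bookshelf. The clear shelf gap is 307 mm.

Two tall side panels with 6 horizontal boards between them — a bookshelf. The first two shelf undersides are at z = 0 and z = 333; with shelf thickness 26, the clear gap is 333 − 0 − 26 = 307 mm.


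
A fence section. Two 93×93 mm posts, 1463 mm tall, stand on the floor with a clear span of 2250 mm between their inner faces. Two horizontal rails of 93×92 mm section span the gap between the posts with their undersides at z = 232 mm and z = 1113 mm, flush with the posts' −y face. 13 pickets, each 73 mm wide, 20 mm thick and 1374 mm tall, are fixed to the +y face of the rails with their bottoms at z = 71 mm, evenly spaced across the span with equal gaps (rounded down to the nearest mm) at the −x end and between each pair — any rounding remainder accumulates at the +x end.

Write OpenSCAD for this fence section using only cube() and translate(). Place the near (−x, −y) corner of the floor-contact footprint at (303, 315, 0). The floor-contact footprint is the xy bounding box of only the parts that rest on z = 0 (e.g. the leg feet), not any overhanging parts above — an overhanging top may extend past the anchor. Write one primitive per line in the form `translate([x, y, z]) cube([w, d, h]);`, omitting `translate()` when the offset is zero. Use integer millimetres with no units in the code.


translate([303, 315, 0]) cube([93, 93, 1463]);
translate([2646, 315, 0]) cube([93, 93, 1463]);
translate([396, 315, 232]) cube([2250, 93, 92]);
translate([396, 315, 1113]) cube([2250, 93, 92]);
translate([488, 408, 71]) cube([73, 20, 1374]);
translate([653, 408, 71]) cube([73, 20, 1374]);
translate([818, 408, 71]) cube([73, 20, 1374]);
translate([983, 408, 71]) cube([73, 20, 1374]);
translate([1148, 408, 71]) cube([73, 20, 1374]);
translate([1313, 408, 71]) cube([73, 20, 1374]);
translate([1478, 408, 71]) cube([73, 20, 1374]);
translate([1643, 408, 71]) cube([73, 20, 1374]);
translate([1808, 408, 71]) cube([73, 20, 1374]);
translate([1973, 408, 71]) cube([73, 20, 1374]);
translate([2138, 408, 71]) cube([73, 20, 1374]);
translate([2303, 408, 71]) cube([73, 20, 1374]);
translate([2468, 408, 71]) cube([73, 20, 1374]);


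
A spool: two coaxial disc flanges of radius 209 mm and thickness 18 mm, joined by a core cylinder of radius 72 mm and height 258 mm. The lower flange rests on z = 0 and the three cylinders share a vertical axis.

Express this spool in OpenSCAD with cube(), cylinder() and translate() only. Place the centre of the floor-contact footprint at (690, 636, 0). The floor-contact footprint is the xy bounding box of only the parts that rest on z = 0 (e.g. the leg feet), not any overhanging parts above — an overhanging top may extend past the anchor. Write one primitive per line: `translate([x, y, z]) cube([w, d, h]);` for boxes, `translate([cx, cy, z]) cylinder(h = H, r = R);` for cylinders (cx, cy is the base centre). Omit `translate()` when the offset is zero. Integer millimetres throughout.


translate([690, 636, 0]) cylinder(h = 18, r = 209);
translate([690, 636, 18]) cylinder(h = 258, r = 72);
translate([690, 636, 276]) cylinder(h = 18, r = 209);


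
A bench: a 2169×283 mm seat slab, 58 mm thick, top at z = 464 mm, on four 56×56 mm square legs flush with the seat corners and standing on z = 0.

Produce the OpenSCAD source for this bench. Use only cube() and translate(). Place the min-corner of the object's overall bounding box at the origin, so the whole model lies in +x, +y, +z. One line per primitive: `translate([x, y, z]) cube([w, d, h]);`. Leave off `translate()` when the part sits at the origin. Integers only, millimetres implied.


translate([0, 0, 406]) cube([2169, 283, 58]);
cube([56, 56, 406]);
translate([0, 227, 0]) cube([56, 56, 406]);
translate([2113, 0, 0]) cube([56, 56, 406]);
translate([2113, 227, 0]) cube([56, 56, 406]);


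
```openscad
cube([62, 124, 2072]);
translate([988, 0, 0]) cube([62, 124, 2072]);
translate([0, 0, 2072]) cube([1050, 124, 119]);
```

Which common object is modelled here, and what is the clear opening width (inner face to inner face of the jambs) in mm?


A door frame. The clear opening width is 926 mm.

Two 2072 mm tall posts with a header on top — a door frame. The left jamb is 62 mm wide at x = 0; the right jamb starts at x = 988. The clear opening is 988 − 62 = 926 mm.


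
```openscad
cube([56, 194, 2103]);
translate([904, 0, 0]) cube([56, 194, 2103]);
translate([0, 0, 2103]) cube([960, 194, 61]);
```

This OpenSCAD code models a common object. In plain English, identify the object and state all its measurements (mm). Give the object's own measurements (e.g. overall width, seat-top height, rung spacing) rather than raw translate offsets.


A door frame. The clear opening is 848 mm wide and 2103 mm high. Two 56 mm wide jambs, 194 mm deep, stand either side of the opening from the floor to the top of the opening. A 61 mm thick head sits across the top of both jambs, spanning the full outside width of the frame.


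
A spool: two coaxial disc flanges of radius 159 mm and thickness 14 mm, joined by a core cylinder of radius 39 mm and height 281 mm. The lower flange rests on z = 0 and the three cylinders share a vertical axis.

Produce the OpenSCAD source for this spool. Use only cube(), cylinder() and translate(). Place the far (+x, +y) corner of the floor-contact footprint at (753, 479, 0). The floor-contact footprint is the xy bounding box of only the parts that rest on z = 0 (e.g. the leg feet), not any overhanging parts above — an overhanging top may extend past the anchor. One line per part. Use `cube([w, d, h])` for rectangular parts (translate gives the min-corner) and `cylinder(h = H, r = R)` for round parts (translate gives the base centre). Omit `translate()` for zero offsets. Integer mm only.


translate([594, 320, 0]) cylinder(h = 14, r = 159);
translate([594, 320, 14]) cylinder(h = 281, r = 39);
translate([594, 320, 295]) cylinder(h = 14, r = 159);


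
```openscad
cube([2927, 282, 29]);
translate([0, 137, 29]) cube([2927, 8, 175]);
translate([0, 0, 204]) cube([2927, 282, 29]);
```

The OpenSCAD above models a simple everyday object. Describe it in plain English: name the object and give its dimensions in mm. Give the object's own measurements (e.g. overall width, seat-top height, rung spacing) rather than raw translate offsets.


An I-beam lying along x, 2927 mm long. Overall section height 233 mm. Two flanges 282 mm wide (y) and 29 mm thick, one on the floor and one at the top; a web 8 mm thick runs between them, centred on the flange width.


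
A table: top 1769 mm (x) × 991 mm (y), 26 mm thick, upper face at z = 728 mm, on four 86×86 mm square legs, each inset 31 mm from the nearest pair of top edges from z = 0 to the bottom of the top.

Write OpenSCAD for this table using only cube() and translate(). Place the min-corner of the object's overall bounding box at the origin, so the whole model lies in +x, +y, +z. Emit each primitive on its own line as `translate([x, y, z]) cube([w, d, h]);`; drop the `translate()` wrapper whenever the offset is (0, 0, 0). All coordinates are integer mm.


translate([0, 0, 702]) cube([1769, 991, 26]);
translate([31, 31, 0]) cube([86, 86, 702]);
translate([1652, 31, 0]) cube([86, 86, 702]);
translate([31, 874, 0]) cube([86, 86, 702]);
translate([1652, 874, 0]) cube([86, 86, 702]);


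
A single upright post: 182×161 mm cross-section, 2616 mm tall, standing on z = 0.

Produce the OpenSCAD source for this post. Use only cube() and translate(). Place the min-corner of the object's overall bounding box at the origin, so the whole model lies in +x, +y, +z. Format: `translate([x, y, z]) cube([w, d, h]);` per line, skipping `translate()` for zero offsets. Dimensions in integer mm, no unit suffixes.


cube([182, 161, 2616]);


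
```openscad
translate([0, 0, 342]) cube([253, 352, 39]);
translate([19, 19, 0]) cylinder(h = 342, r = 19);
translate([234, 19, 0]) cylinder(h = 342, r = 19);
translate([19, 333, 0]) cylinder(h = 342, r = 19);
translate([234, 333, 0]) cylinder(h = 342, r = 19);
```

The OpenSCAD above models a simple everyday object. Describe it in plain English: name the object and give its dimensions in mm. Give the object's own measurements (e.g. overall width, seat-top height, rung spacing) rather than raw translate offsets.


A simple wooden stool: a rectangular seat 253 mm (x) by 352 mm (y), 39 mm thick, top face at z = 381 mm, on four round legs, each 38 mm in diameter. The legs rest on z = 0, each leg's axis is inset half a diameter from the nearest pair of seat edges (so the leg's bounding box is flush with the corner).


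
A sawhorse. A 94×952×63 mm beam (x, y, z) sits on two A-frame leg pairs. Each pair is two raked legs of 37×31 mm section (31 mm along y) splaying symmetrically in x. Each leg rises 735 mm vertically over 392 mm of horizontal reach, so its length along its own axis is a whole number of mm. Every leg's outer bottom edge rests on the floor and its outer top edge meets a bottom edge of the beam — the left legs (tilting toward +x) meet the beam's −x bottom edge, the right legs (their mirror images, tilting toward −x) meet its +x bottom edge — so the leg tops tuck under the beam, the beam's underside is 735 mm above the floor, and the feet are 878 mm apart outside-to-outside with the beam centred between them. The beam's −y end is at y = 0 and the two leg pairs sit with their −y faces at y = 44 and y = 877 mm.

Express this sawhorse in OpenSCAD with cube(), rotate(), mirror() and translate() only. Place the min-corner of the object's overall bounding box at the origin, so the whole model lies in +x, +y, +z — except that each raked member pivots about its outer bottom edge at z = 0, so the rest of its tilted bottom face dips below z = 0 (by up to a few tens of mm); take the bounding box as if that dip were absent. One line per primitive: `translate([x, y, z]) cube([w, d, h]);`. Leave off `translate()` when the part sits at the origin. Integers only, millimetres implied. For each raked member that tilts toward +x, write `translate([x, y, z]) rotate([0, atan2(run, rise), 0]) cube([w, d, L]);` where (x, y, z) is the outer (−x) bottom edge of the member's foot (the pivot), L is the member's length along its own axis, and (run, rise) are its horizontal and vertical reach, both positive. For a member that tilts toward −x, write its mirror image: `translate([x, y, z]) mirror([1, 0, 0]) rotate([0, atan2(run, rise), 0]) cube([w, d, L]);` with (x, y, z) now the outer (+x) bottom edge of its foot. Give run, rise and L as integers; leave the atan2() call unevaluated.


// leg length = √(392² + 735²) = 833
// right-leg outer foot x = 2·392 + 94 = 878
// beam min-corner = (392, 0, 735)
translate([392, 0, 735]) cube([94, 952, 63]);
translate([0, 44, 0]) rotate([0, atan2(392, 735), 0]) cube([37, 31, 833]);
translate([878, 44, 0]) mirror([1, 0, 0]) rotate([0, atan2(392, 735), 0]) cube([37, 31, 833]);
translate([0, 877, 0]) rotate([0, atan2(392, 735), 0]) cube([37, 31, 833]);
translate([878, 877, 0]) mirror([1, 0, 0]) rotate([0, atan2(392, 735), 0]) cube([37, 31, 833]);


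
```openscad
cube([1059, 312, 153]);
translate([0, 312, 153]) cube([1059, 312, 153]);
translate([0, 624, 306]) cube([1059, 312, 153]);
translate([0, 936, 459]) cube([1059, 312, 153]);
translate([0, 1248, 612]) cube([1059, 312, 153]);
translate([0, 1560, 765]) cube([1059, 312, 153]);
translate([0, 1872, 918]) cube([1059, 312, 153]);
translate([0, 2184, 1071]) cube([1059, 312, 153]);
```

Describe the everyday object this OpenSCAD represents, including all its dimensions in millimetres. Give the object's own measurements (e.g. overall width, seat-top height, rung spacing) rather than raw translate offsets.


A straight staircase of 8 solid steps. Each step is 1059 mm wide (x), 312 mm deep (y, the going) and 153 mm tall (the rise). The first step rests on the floor; each subsequent step sits one going further in +y and one rise higher in +z, directly behind and above the previous step with no overlap.


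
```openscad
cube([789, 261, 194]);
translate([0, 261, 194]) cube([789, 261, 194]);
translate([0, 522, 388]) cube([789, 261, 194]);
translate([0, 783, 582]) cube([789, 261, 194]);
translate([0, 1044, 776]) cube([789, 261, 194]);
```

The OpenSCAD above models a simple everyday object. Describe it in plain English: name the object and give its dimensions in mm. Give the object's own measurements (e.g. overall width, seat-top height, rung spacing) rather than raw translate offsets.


A straight staircase of 5 solid steps. Each step is 789 mm wide (x), 261 mm deep (y, the going) and 194 mm tall (the rise). The first step rests on the floor; each subsequent step sits one going further in +y and one rise higher in +z, directly behind and above the previous step with no overlap.


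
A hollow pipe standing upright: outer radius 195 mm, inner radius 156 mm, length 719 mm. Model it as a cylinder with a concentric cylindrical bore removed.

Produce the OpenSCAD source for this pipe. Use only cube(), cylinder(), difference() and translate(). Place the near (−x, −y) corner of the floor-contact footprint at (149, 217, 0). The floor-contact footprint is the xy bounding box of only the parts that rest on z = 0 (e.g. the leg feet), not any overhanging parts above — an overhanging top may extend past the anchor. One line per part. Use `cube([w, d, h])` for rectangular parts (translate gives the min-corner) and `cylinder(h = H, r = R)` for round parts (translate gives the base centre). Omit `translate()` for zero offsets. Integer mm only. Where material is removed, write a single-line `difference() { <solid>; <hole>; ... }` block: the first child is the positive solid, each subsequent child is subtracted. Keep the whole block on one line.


difference() { translate([344, 412, 0]) cylinder(h = 719, r = 195); translate([344, 412, 0]) cylinder(h = 719, r = 156); }


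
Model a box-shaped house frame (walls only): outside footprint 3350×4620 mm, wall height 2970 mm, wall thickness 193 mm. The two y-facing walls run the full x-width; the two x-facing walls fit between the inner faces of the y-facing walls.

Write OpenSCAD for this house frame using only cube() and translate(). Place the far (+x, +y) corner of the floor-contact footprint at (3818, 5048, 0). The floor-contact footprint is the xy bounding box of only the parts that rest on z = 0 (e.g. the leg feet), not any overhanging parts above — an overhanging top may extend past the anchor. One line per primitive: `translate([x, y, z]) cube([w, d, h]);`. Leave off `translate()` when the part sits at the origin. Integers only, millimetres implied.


translate([468, 428, 0]) cube([3350, 193, 2970]);
translate([468, 4855, 0]) cube([3350, 193, 2970]);
translate([468, 621, 0]) cube([193, 4234, 2970]);
translate([3625, 621, 0]) cube([193, 4234, 2970]);


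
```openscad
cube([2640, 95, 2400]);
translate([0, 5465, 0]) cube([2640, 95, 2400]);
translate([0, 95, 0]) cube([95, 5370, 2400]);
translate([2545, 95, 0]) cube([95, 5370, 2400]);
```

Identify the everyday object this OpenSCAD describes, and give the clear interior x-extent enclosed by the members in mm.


A house (or room) frame. The interior width is 2450 mm.

Four 2400 mm walls enclosing a rectangle with no floor or roof — a room or house frame. Outside width is 2640 mm and wall thickness is 95 mm, so the interior width is 2640 − 2 × 95 = 2450 mm.


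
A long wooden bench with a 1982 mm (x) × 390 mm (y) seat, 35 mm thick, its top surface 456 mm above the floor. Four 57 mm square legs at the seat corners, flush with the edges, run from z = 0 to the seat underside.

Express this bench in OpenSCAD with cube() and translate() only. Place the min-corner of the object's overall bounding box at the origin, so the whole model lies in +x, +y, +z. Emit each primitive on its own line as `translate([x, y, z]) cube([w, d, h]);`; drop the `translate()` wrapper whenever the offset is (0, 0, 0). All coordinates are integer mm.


translate([0, 0, 421]) cube([1982, 390, 35]);
cube([57, 57, 421]);
translate([0, 333, 0]) cube([57, 57, 421]);
translate([1925, 0, 0]) cube([57, 57, 421]);
translate([1925, 333, 0]) cube([57, 57, 421]);
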